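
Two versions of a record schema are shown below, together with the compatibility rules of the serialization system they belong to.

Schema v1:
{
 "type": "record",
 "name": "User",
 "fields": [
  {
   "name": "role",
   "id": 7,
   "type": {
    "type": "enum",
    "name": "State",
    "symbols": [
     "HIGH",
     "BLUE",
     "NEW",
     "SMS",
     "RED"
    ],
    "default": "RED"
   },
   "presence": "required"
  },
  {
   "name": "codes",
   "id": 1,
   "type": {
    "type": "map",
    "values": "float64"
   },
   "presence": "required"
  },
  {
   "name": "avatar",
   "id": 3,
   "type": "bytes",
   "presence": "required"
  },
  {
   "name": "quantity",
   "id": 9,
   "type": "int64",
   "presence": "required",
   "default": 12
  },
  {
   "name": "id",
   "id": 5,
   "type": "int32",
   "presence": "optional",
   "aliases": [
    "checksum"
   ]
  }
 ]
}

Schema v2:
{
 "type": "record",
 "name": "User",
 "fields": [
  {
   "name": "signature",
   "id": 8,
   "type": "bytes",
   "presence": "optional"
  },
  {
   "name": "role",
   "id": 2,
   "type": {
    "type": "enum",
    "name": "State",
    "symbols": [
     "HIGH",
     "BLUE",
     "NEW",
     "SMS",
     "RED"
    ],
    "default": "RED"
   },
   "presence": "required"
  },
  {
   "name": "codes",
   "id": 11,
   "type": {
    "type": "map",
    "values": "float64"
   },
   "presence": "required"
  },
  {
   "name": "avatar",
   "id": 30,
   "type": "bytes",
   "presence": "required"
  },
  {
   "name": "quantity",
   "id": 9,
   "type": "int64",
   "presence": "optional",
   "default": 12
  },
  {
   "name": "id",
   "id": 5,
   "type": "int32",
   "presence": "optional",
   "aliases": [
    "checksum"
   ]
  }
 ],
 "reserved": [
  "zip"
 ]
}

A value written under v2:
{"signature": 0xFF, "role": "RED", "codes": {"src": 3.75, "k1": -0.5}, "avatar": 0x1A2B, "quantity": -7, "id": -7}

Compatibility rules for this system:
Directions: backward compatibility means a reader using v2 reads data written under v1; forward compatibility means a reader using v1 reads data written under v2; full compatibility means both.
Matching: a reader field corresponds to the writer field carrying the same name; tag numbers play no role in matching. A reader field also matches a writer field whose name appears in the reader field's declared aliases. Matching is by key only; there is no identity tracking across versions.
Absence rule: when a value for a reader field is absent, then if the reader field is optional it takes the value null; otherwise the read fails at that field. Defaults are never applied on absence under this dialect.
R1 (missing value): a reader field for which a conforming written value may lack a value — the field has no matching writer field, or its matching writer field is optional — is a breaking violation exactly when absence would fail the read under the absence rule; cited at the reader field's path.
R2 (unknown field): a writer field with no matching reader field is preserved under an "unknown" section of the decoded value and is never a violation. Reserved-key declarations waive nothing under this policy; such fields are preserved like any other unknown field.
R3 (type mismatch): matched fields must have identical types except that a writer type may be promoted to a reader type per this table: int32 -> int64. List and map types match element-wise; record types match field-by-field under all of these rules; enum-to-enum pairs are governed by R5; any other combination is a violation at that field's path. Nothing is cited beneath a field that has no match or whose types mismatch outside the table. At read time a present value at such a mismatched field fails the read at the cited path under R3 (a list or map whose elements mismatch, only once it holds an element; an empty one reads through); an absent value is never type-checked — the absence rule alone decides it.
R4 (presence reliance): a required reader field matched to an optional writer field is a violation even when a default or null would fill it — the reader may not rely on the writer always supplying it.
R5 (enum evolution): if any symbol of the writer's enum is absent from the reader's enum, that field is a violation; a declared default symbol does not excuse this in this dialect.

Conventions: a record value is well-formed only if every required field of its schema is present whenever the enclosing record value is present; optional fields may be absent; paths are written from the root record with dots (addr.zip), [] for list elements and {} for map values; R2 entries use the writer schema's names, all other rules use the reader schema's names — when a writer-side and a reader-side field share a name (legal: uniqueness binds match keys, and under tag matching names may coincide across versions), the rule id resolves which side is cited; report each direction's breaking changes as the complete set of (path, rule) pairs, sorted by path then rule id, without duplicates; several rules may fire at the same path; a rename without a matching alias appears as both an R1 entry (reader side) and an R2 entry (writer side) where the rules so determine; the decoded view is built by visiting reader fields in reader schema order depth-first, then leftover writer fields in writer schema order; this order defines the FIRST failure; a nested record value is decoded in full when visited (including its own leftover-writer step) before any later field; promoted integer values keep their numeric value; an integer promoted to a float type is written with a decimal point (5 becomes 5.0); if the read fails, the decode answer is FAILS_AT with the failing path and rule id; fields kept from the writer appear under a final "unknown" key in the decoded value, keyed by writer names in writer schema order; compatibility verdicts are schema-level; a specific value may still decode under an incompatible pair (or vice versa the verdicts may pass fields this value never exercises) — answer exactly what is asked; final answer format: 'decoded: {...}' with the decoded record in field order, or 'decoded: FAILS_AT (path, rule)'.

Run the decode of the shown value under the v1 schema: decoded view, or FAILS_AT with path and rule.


decoded: {"role": "RED", "codes": {"src": 3.75, "k1": -0.5}, "avatar": 0x1A2B, "quantity": -7, "id": -7, "unknown": {"signature": 0xFF}}

in User below, arrows point writer -> reader
migrating the User value to v1:
  role := "RED"
  codes := {"src": 3.75, "k1": -0.5}
  avatar := 0x1A2B
  quantity := -7
  id := -7
  writer signature: kept under "unknown"
  => decoded: {"role": "RED", "codes": {"src": 3.75, "k1": -0.5}, "avatar": 0x1A2B, "quantity": -7, "id": -7, "unknown": {"signature": 0xFF}}
checking off the User differences that do not matter here:
  field role in record User: tag 7 changed to 2 -> fires no rule on User under this dialect and leaves the result unchanged
  field avatar in record User: tag 3 changed to 30 -> fires no rule on User under this dialect and leaves the result unchanged
  field codes in record User: tag 1 changed to 11 -> fires no rule on User under this dialect and leaves the result unchanged
  field quantity in record User: required changed to optional -> a verdict-level change on User — the shown value reads the same


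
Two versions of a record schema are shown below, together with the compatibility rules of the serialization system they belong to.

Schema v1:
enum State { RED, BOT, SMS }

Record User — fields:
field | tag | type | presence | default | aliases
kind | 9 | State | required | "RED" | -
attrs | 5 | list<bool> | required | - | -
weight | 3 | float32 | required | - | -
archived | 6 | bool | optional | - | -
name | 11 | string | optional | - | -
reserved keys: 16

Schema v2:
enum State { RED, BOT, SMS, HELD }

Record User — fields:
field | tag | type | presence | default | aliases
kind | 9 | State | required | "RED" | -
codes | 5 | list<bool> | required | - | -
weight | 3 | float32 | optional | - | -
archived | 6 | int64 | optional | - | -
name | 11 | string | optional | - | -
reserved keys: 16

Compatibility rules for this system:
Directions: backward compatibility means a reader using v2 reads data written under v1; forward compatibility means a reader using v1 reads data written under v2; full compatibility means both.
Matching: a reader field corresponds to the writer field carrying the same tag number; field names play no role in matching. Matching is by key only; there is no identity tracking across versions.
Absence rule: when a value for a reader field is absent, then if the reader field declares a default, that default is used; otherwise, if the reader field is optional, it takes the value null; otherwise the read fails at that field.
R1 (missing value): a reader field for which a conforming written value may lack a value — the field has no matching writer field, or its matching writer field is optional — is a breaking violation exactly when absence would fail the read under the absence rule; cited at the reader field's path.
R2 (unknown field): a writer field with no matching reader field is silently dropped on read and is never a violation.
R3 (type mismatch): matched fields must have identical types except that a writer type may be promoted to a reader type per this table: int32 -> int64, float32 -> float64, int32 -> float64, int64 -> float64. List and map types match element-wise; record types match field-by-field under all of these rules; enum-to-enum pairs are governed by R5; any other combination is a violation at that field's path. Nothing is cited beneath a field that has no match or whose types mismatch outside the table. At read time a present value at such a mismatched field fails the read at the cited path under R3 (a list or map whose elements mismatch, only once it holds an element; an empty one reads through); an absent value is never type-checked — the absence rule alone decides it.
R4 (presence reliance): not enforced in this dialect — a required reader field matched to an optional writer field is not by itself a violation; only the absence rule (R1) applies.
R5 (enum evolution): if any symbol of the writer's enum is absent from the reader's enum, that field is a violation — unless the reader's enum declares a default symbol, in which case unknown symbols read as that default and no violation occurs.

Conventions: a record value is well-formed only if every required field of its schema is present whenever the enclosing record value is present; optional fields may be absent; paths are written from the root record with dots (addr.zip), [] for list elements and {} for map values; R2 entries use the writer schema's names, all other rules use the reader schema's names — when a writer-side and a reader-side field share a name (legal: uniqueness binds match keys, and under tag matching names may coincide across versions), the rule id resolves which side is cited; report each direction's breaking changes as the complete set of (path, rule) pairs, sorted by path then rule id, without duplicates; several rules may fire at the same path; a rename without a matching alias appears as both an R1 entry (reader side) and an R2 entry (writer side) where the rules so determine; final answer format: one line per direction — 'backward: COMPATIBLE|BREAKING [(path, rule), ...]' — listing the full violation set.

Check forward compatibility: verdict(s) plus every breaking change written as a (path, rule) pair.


forward: BREAKING [(archived, R3), (kind, R5), (weight, R1)]

the writer's type comes first in each User pair
forward pass over User, reader schema v1, writer schema v2:
  kind: State -> State, writer required; from kind
  attrs: list<bool> -> list<bool>, writer required; from codes
  weight: float32 -> float32, writer optional; from weight
  archived: int64 -> bool, writer optional; from archived
  name: string -> string, writer optional; from name
  rule R3 violated at archived
  rule R5 violated at kind
  rule R1 violated at weight
  => forward verdict for User: BREAKING, 3 violation(s)
checking off the User differences that do not matter here:
  renamed field attrs to codes in record User -> no rule fires on it in User's dialect; the asked verdict holds


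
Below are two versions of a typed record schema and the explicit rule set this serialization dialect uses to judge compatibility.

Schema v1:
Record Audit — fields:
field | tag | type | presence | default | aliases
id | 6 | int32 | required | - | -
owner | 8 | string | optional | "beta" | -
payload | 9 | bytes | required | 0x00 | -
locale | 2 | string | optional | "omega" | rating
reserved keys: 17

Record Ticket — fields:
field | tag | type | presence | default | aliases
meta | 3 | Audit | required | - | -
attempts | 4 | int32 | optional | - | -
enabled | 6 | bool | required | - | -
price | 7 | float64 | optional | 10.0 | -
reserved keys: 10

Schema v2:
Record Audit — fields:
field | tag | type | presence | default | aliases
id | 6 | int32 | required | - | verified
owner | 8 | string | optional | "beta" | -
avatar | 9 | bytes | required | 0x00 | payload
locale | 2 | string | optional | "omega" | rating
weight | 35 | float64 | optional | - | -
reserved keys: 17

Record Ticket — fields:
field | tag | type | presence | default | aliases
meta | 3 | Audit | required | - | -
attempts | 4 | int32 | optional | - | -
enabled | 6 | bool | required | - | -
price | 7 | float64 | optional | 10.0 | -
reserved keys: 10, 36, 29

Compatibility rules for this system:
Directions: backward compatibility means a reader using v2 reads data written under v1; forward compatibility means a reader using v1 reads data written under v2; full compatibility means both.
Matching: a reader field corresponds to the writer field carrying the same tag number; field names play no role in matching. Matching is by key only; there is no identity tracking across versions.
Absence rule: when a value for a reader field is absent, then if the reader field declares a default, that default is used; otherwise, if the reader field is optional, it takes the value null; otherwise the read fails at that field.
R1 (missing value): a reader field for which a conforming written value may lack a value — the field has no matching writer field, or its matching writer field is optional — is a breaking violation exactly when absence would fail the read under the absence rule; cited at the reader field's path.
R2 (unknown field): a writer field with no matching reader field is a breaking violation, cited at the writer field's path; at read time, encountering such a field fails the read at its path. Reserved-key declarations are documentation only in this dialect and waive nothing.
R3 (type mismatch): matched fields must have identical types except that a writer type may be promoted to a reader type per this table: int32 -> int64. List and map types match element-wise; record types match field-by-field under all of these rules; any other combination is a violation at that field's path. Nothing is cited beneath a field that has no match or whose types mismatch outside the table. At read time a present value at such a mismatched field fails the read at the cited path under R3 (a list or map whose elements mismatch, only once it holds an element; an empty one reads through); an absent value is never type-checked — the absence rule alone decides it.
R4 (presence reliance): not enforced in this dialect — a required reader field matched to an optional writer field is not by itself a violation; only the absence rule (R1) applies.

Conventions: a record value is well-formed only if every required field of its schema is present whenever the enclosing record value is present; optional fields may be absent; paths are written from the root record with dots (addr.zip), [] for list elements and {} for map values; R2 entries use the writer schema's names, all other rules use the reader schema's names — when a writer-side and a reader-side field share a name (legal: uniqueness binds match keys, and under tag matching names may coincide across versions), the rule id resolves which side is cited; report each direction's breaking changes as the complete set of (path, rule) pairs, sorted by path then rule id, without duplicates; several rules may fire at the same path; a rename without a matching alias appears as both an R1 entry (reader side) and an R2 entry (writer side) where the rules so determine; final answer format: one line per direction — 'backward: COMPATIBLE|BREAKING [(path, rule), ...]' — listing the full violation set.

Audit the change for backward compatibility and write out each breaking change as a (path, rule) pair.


arrows below run writer -> reader for Ticket
backward for Ticket (reader v2, writer v1):
  Audit -> Audit, writer required: meta aligns to meta
  int32 -> int32, writer optional: attempts aligns to attempts
  bool -> bool, writer required: enabled aligns to enabled
  float64 -> float64, writer optional: price aligns to price
  int32 -> int32, writer required: meta.id aligns to meta.id
  string -> string, writer optional: meta.owner aligns to meta.owner
  bytes -> bytes, writer required: meta.avatar aligns to meta.payload
  string -> string, writer optional: meta.locale aligns to meta.locale
  meta.weight has no writer counterpart
  => backward verdict for Ticket: COMPATIBLE, no violations
the rest of the Ticket diff is inert for this question:
  added field weight to record Audit: optional float64, tag 35 (in v2 it sits last) -> affects forward compatibility only, which is not asked
  renamed field payload to avatar in record Audit (alias payload declared on the renamed field) -> inert for the asked Ticket verdict: nothing fires

backward: COMPATIBLE []


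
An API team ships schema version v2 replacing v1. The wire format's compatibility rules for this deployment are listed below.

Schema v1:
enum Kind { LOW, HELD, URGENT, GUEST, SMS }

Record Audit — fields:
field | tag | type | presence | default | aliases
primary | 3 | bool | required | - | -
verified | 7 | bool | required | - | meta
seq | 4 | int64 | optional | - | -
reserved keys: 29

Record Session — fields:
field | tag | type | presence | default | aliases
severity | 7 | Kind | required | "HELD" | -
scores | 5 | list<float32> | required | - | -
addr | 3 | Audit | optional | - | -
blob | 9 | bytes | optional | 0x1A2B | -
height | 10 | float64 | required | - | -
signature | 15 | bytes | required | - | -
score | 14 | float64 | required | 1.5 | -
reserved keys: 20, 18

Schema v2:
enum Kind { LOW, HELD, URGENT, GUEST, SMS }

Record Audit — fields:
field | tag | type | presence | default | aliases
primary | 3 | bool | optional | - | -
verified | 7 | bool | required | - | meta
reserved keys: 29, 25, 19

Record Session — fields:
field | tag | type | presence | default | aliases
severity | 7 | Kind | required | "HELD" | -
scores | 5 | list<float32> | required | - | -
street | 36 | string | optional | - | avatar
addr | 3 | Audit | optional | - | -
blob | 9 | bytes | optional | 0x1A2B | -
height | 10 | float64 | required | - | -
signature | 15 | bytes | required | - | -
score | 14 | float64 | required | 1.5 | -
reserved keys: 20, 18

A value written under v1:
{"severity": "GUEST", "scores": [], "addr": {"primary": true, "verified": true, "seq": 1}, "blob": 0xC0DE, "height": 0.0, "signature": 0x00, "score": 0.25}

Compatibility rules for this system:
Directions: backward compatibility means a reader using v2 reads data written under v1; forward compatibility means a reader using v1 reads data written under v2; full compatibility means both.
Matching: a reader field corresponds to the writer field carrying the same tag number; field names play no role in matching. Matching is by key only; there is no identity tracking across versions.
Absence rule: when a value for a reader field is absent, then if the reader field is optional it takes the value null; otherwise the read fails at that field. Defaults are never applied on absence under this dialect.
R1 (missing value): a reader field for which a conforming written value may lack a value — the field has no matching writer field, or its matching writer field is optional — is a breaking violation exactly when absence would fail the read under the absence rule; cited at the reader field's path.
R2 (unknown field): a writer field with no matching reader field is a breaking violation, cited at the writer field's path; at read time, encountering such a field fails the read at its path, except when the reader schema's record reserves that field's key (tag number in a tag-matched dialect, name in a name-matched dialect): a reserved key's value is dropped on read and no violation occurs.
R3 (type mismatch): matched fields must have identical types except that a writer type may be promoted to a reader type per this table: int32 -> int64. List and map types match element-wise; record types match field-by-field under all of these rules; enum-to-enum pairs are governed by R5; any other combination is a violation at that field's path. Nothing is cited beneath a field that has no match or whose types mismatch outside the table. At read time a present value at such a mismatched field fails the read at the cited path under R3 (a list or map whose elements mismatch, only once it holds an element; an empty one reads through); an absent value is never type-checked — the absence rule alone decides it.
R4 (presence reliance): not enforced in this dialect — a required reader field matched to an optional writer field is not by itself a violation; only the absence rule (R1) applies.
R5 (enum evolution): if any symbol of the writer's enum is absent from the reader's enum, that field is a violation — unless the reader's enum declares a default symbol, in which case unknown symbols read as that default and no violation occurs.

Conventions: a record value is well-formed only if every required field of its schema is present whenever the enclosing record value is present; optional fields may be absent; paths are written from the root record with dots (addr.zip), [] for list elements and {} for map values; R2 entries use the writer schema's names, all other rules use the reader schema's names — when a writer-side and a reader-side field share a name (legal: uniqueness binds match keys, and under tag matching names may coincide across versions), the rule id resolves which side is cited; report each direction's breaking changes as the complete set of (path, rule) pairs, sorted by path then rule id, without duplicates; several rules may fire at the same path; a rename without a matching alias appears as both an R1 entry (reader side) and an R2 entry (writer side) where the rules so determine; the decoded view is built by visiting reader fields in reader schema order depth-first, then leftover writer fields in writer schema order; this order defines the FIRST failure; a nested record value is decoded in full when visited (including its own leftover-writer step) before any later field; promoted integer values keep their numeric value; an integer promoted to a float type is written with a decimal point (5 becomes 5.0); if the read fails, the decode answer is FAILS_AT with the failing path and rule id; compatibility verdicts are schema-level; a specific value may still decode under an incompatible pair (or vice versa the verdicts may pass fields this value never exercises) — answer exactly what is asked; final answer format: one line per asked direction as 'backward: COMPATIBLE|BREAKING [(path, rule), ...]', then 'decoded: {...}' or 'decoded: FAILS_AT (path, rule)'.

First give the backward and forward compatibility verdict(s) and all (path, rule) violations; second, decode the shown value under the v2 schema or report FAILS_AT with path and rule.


backward: BREAKING [(addr.seq, R2)]; forward: BREAKING [(addr.primary, R1), (street, R2)]; decoded: FAILS_AT (addr.seq, R2)

the writer's type comes first in each Session pair
checking backward for Session: reader v2 against writer v1:
  severity: Kind -> Kind, writer required; from severity
  scores: list<float32> -> list<float32>, writer required; from scores
  no writer field matches reader street
  addr: Audit -> Audit, writer optional; from addr
  blob: bytes -> bytes, writer optional; from blob
  height: float64 -> float64, writer required; from height
  signature: bytes -> bytes, writer required; from signature
  score: float64 -> float64, writer required; from score
  addr.primary: bool -> bool, writer required; from addr.primary
  addr.verified: bool -> bool, writer required; from addr.verified
  writer addr.seq: unknown to reader
  R2 fires at addr.seq
  => backward: BREAKING (1)
checking forward for Session: reader v1 against writer v2:
  severity: Kind -> Kind, writer required; from severity
  scores: list<float32> -> list<float32>, writer required; from scores
  addr: Audit -> Audit, writer optional; from addr
  blob: bytes -> bytes, writer optional; from blob
  height: float64 -> float64, writer required; from height
  signature: bytes -> bytes, writer required; from signature
  score: float64 -> float64, writer required; from score
  writer street: unknown to reader
  addr.primary: bool -> bool, writer optional; from addr.primary
  addr.verified: bool -> bool, writer required; from addr.verified
  no writer field matches reader addr.seq
  R1 fires at addr.primary
  R2 fires at street
  => forward: BREAKING (2)
migrating the Session value to v2:
  severity := "GUEST"
  scores := []
  street := null (missing; optional => null)
  addr.primary := true
  addr.verified := true
  read fails at addr.seq under R2 (unknown field)
  => FAILS_AT (addr.seq, R2)


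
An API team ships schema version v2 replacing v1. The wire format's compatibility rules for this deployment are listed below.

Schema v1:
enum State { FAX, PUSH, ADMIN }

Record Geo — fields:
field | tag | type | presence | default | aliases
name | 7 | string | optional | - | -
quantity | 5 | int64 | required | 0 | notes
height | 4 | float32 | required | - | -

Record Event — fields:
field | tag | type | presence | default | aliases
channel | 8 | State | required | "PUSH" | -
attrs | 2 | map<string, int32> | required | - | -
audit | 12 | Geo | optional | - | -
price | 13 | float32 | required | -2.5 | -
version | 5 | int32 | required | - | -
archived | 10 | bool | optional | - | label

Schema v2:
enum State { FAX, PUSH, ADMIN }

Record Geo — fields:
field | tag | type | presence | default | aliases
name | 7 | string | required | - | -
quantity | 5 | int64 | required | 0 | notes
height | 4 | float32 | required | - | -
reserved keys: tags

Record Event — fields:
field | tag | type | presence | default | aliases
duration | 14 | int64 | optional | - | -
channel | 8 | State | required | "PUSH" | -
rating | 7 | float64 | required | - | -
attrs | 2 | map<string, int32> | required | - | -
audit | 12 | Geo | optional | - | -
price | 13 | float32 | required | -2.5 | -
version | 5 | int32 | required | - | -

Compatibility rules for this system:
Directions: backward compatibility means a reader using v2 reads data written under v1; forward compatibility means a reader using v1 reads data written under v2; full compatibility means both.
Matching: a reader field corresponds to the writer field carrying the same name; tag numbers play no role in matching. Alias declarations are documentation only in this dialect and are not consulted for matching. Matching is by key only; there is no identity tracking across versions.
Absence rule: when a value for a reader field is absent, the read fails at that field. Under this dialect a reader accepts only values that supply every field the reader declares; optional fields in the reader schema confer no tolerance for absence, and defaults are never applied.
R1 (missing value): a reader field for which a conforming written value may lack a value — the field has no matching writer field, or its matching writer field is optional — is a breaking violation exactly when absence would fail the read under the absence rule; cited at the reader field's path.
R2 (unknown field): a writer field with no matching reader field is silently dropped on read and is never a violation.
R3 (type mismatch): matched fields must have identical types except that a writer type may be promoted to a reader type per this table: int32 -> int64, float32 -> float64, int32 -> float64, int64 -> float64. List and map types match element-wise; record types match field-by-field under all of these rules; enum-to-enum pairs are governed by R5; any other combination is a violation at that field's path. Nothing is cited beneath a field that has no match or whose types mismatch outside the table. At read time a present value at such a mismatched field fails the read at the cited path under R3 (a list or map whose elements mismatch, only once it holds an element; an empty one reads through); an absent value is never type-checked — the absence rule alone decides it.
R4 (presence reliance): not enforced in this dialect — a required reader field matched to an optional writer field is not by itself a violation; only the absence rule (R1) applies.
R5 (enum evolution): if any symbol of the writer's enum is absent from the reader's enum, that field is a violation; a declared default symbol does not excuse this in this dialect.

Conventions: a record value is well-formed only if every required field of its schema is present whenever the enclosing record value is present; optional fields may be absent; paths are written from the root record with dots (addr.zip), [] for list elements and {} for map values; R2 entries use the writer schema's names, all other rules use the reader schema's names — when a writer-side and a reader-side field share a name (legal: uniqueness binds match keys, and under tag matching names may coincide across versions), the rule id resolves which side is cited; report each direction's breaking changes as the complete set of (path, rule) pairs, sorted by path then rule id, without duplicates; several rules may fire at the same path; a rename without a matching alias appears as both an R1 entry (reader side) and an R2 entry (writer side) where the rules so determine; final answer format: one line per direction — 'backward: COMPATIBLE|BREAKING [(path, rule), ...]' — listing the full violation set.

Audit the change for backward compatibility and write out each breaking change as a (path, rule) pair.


each type pair in Event: writer, then reader
checking backward for Event: reader v2 against writer v1:
  no writer field matches reader duration
  State -> State, writer required: channel aligns to channel
  no writer field matches reader rating
  map<string, int32> -> map<string, int32>, writer required: attrs aligns to attrs
  Geo -> Geo, writer optional: audit aligns to audit
  float32 -> float32, writer required: price aligns to price
  int32 -> int32, writer required: version aligns to version
  writer archived: unknown to reader
  string -> string, writer optional: audit.name aligns to audit.name
  int64 -> int64, writer required: audit.quantity aligns to audit.quantity
  float32 -> float32, writer required: audit.height aligns to audit.height
  rule R1 violated at audit
  rule R1 violated at audit.name
  rule R1 violated at duration
  rule R1 violated at rating
  => 4 violation(s): backward is BREAKING for Event
the rest of the Event diff is inert for this question:
  field name in record Geo: optional changed to required -> fires only in the forward direction of Event, which is not asked here

backward: BREAKING [(audit, R1), (audit.name, R1), (duration, R1), (rating, R1)]


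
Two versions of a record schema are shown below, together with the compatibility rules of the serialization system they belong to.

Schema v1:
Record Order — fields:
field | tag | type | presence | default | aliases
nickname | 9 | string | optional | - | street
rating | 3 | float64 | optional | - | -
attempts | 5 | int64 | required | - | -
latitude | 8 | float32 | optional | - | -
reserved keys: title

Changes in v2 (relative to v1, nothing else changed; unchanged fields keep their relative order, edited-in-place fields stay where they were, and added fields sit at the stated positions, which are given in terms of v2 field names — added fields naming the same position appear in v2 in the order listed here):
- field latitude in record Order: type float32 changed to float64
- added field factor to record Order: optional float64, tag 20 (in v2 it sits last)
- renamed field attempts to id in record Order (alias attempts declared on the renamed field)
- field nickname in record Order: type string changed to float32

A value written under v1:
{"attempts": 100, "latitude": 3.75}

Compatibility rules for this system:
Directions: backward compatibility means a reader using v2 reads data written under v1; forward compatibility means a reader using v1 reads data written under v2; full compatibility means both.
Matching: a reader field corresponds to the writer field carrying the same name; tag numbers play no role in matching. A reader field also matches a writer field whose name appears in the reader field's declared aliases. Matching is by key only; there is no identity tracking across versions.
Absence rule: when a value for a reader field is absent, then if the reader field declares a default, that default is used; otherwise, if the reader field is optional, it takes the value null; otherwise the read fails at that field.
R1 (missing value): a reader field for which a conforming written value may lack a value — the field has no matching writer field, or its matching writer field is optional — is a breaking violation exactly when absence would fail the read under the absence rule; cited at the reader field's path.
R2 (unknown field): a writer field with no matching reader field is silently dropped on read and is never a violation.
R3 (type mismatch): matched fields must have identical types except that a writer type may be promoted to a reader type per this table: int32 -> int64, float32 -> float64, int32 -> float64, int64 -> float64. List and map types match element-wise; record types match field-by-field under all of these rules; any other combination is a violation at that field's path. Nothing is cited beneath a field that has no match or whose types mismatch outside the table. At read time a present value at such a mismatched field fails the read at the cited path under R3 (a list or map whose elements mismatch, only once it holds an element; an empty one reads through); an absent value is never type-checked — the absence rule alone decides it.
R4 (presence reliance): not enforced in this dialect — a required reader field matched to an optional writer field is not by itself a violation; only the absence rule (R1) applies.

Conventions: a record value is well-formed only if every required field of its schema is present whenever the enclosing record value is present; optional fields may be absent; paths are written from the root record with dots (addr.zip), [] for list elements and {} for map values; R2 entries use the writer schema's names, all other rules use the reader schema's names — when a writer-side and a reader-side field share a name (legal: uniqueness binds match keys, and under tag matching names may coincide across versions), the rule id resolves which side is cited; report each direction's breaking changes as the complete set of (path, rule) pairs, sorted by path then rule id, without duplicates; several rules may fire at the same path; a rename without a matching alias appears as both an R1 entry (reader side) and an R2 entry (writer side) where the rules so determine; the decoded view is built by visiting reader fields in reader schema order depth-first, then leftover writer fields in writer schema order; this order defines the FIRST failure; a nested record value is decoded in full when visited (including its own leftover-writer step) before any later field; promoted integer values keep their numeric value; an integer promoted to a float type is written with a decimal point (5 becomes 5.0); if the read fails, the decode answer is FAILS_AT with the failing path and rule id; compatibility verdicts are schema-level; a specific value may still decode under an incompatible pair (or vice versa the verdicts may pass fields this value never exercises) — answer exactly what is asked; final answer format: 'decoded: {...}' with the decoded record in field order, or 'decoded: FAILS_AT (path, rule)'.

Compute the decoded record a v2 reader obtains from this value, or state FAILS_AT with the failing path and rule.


decoded: {"nickname": null, "rating": null, "id": 100, "latitude": 3.75, "factor": null}

the writer's type comes first in each Order pair
decode walk for Order under reader schema v2:
  nickname := null (not supplied -> null)
  rating := null (not supplied -> null)
  id := 100 (from writer attempts)
  latitude := 3.75 (float32 -> float64)
  factor := null (not supplied -> null)
  => decoded: {"nickname": null, "rating": null, "id": 100, "latitude": 3.75, "factor": null}
the other Order changes do not affect what is asked:
  field latitude in record Order: type float32 changed to float64 -> shifts the Order verdicts, not this decode
  field nickname in record Order: type string changed to float32 -> shifts the Order verdicts, not this decode


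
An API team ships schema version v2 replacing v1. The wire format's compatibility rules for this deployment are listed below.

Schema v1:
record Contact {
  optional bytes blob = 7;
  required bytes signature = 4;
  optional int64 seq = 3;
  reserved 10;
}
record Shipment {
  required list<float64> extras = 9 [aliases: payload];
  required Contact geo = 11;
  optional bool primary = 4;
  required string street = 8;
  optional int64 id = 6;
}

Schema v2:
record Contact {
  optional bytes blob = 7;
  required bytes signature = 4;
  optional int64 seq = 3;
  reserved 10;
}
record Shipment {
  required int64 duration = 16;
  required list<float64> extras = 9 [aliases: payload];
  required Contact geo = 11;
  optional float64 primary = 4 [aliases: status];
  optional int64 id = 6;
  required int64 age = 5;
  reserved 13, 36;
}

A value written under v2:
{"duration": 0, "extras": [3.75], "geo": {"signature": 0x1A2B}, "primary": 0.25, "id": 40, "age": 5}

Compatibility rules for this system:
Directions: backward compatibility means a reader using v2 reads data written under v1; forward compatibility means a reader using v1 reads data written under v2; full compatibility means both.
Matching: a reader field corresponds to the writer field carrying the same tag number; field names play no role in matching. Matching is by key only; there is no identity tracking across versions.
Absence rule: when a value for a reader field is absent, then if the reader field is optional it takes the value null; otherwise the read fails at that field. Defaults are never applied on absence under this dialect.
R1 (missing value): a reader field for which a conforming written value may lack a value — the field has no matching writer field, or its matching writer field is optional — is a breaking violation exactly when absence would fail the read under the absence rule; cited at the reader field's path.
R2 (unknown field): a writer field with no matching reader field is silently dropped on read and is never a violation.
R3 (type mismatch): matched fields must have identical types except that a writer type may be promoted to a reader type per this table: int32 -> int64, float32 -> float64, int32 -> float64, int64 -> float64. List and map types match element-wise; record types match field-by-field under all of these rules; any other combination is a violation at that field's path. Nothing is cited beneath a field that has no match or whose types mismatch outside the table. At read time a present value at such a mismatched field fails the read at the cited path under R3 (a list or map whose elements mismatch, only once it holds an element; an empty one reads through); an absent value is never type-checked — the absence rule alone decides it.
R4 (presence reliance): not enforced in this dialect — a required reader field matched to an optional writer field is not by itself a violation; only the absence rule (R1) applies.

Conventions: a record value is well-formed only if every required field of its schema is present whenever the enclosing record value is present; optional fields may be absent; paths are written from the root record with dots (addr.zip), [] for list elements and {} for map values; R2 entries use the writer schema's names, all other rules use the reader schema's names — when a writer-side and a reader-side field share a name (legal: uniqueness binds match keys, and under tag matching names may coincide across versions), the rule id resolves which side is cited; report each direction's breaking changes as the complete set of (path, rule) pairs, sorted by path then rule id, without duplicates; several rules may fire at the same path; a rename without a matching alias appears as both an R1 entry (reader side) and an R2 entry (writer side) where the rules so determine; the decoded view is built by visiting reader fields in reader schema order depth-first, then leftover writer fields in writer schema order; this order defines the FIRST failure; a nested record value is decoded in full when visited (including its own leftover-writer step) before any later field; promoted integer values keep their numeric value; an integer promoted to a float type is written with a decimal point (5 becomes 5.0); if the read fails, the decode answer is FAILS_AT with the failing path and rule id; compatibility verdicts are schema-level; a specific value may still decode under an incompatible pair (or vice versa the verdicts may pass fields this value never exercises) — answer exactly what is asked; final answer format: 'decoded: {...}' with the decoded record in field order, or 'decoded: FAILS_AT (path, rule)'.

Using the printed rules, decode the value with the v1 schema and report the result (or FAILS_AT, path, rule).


in Shipment below, arrows point writer -> reader
decode (reader v1):
  extras := [3.75]
  geo.blob := null (not supplied -> null)
  geo.signature := 0x1A2B
  geo.seq := null (not supplied -> null)
  read fails at primary under R3
  => FAILS_AT (primary, R3)
diffs on Shipment not affecting the asked answer:
  added field age to record Shipment: required int64, tag 5 (in v2 it sits last) -> a verdict-level change on Shipment — the shown value reads the same
  added field duration to record Shipment: required int64, tag 16 (in v2 it sits immediately before extras) -> a verdict-level change on Shipment — the shown value reads the same
  removed field street from record Shipment -> a verdict-level change on Shipment — the shown value reads the same

decoded: FAILS_AT (primary, R3)
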